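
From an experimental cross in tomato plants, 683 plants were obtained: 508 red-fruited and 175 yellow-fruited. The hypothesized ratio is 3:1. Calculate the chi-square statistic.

The 3:1 ratio has 4 parts, so with N = 683 the expected counts are:
  red-fruited: 683 × 3/4 = 512.25
  yellow-fruited: 683 × 1/4 = 170.75
χ² = Σ (O − E)² / E
  red-fruited: (508 − 512.25)² / 512.25 = 0.0353
  yellow-fruited: (175 − 170.75)² / 170.75 = 0.1058
χ² = 0.0353 + 0.1058 = 0.1411 ≈ 0.141

0.141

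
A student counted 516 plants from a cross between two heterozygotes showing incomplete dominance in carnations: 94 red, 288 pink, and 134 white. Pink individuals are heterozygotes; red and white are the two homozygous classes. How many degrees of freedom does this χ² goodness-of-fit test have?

2

With incomplete dominance, a heterozygote × heterozygote cross gives a 1:2:1 phenotypic ratio.
A goodness-of-fit test with 3 phenotype classes has df = 3 − 1 = 2.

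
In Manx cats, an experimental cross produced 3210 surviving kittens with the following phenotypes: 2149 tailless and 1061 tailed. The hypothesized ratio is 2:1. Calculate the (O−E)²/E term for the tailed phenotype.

The 2:1 ratio has 3 parts, so with N = 3210 the expected counts are:
  tailless: 3210 × 2/3 = 2140
  tailed: 3210 × 1/3 = 1070
Contribution of tailed: (1061 − 1070)² / 1070 = 0.0757

0.076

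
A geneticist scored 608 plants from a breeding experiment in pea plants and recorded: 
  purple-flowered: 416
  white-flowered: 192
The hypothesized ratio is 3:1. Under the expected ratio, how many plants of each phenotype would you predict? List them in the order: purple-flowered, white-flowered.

456, 152

Under the 3:1 hypothesis (Σ ratio = 4, N = 608):
  purple-flowered: 608 × 3/4 = 456
  white-flowered: 608 × 1/4 = 152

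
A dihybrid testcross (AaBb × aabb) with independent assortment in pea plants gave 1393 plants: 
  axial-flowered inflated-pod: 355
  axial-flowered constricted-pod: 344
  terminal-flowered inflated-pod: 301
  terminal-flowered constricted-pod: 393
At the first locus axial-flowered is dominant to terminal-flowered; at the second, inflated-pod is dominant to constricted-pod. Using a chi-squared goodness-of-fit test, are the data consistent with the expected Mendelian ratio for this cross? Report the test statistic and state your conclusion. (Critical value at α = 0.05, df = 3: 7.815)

12.344; not consistent

A dihybrid testcross with independent assortment gives a 1:1:1:1 ratio.
Under the 1:1:1:1 hypothesis (Σ ratio = 4, N = 1393):
  axial-flowered inflated-pod: 1393 × 1/4 = 348.25
  axial-flowered constricted-pod: 1393 × 1/4 = 348.25
  terminal-flowered inflated-pod: 1393 × 1/4 = 348.25
  terminal-flowered constricted-pod: 1393 × 1/4 = 348.25
χ² = Σ (O − E)² / E
  axial-flowered inflated-pod: (355 − 348.25)² / 348.25 = 0.1308
  axial-flowered constricted-pod: (344 − 348.25)² / 348.25 = 0.0519
  terminal-flowered inflated-pod: (301 − 348.25)² / 348.25 = 6.4108
  terminal-flowered constricted-pod: (393 − 348.25)² / 348.25 = 5.7504
χ² = 0.1308 + 0.0519 + 6.4108 + 5.7504 = 12.3439 ≈ 12.344
Degrees of freedom = 4 − 1 = 3; critical value at α = 0.05 is 7.815.
Since 12.344 > 7.815, we reject the null hypothesis — the data do not fit the 1:1:1:1 ratio.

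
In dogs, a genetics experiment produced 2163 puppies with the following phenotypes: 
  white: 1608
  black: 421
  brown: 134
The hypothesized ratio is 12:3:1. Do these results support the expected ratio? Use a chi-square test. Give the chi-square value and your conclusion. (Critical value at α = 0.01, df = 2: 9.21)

The 12:3:1 ratio has 16 parts, so with N = 2163 the expected counts are:
  white: 2163 × 12/16 = 1622.25
  black: 2163 × 3/16 = 405.5625
  brown: 2163 × 1/16 = 135.1875
χ² = Σ (O − E)² / E
  white: (1608 − 1622.25)² / 1622.25 = 0.1252
  black: (421 − 405.5625)² / 405.5625 = 0.5876
  brown: (134 − 135.1875)² / 135.1875 = 0.0104
χ² = 0.1252 + 0.5876 + 0.0104 = 0.7232 ≈ 0.723
Degrees of freedom = 3 − 1 = 2; critical value at α = 0.01 is 9.21.
Since 0.723 < 9.21, we fail to reject the null hypothesis — the data are consistent with the 12:3:1 ratio.

0.723; consistent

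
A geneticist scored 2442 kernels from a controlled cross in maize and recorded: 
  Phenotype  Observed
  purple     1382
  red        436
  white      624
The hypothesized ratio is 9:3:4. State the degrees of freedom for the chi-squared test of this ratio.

2

A goodness-of-fit test with 3 phenotype classes has df = 3 − 1 = 2.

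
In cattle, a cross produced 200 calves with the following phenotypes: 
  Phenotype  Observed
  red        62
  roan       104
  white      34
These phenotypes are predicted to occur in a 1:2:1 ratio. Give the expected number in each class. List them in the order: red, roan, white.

Under the 1:2:1 hypothesis (Σ ratio = 4, N = 200):
  red: 200 × 1/4 = 50
  roan: 200 × 2/4 = 100
  white: 200 × 1/4 = 50

50, 100, 50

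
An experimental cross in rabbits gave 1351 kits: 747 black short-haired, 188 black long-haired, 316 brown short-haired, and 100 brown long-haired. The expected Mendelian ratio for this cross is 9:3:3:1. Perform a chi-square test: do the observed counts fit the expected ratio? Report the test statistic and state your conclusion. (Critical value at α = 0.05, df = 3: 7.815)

35.442; not consistent

Expected counts for N = 1351 under a 9:3:3:1 ratio (total parts = 16):
  black short-haired: 1351 × 9/16 = 759.9375
  black long-haired: 1351 × 3/16 = 253.3125
  brown short-haired: 1351 × 3/16 = 253.3125
  brown long-haired: 1351 × 1/16 = 84.4375
χ² = Σ (O − E)² / E
  black short-haired: (747 − 759.9375)² / 759.9375 = 0.2203
  black long-haired: (188 − 253.3125)² / 253.3125 = 16.8398
  brown short-haired: (316 − 253.3125)² / 253.3125 = 15.5133
  brown long-haired: (100 − 84.4375)² / 84.4375 = 2.8683
χ² = 0.2203 + 16.8398 + 15.5133 + 2.8683 = 35.4417 ≈ 35.442
Degrees of freedom = 4 − 1 = 3; critical value at α = 0.05 is 7.815.
Since 35.442 > 7.815, we reject the null hypothesis — the data do not fit the 9:3:3:1 ratio.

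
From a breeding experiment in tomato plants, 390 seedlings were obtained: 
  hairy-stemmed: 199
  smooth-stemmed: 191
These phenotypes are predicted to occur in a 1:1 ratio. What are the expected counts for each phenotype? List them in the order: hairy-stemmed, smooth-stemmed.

Expected counts for N = 390 under a 1:1 ratio (total parts = 2):
  hairy-stemmed: 390 × 1/2 = 195
  smooth-stemmed: 390 × 1/2 = 195

195, 195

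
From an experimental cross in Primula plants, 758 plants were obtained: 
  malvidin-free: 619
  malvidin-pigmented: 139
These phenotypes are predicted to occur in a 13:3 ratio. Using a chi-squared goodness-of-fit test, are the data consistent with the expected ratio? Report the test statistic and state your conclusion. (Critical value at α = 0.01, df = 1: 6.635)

Expected counts for N = 758 under a 13:3 ratio (total parts = 16):
  malvidin-free: 758 × 13/16 = 615.875
  malvidin-pigmented: 758 × 3/16 = 142.125
χ² = Σ (O − E)² / E
  malvidin-free: (619 − 615.875)² / 615.875 = 0.0159
  malvidin-pigmented: (139 − 142.125)² / 142.125 = 0.0687
χ² = 0.0159 + 0.0687 = 0.0846 ≈ 0.085
Degrees of freedom = 2 − 1 = 1; critical value at α = 0.01 is 6.635.
Since 0.085 < 6.635, we fail to reject the null hypothesis — the data are consistent with the 13:3 ratio.

0.085; consistent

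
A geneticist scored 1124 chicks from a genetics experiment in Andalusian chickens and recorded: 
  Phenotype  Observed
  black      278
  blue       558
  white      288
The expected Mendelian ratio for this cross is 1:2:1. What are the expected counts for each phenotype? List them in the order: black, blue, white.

281, 562, 281

Under the 1:2:1 hypothesis (Σ ratio = 4, N = 1124):
  black: 1124 × 1/4 = 281
  blue: 1124 × 2/4 = 562
  white: 1124 × 1/4 = 281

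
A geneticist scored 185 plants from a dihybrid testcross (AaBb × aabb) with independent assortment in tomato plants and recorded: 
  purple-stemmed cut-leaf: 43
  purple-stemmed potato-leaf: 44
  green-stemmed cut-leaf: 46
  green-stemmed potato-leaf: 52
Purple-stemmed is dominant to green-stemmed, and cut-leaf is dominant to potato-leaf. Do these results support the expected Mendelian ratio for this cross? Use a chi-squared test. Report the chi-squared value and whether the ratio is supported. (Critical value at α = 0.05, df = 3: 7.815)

A dihybrid testcross with independent assortment gives a 1:1:1:1 ratio.
The 1:1:1:1 ratio has 4 parts, so with N = 185 the expected counts are:
  purple-stemmed cut-leaf: 185 × 1/4 = 46.25
  purple-stemmed potato-leaf: 185 × 1/4 = 46.25
  green-stemmed cut-leaf: 185 × 1/4 = 46.25
  green-stemmed potato-leaf: 185 × 1/4 = 46.25
χ² = Σ (O − E)² / E
  purple-stemmed cut-leaf: (43 − 46.25)² / 46.25 = 0.2284
  purple-stemmed potato-leaf: (44 − 46.25)² / 46.25 = 0.1095
  green-stemmed cut-leaf: (46 − 46.25)² / 46.25 = 0.0014
  green-stemmed potato-leaf: (52 − 46.25)² / 46.25 = 0.7149
χ² = 0.2284 + 0.1095 + 0.0014 + 0.7149 = 1.0542 ≈ 1.054
Degrees of freedom = 4 − 1 = 3; critical value at α = 0.05 is 7.815.
Since 1.054 < 7.815, we fail to reject the null hypothesis — the data are consistent with the 1:1:1:1 ratio.

1.054; consistent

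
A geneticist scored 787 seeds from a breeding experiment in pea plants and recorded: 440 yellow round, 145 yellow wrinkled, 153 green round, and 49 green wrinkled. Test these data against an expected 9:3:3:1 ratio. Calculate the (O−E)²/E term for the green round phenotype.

Total ratio parts = 16. Expected numbers out of 787:
  yellow round: 787 × 9/16 = 442.6875
  yellow wrinkled: 787 × 3/16 = 147.5625
  green round: 787 × 3/16 = 147.5625
  green wrinkled: 787 × 1/16 = 49.1875
Contribution of green round: (153 − 147.5625)² / 147.5625 = 0.2004

0.200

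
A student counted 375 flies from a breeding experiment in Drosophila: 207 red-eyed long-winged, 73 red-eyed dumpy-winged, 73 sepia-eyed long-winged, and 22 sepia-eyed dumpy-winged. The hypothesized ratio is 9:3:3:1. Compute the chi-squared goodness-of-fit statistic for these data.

Expected counts for N = 375 under a 9:3:3:1 ratio (total parts = 16):
  red-eyed long-winged: 375 × 9/16 = 210.9375
  red-eyed dumpy-winged: 375 × 3/16 = 70.3125
  sepia-eyed long-winged: 375 × 3/16 = 70.3125
  sepia-eyed dumpy-winged: 375 × 1/16 = 23.4375
χ² = Σ (O − E)² / E
  red-eyed long-winged: (207 − 210.9375)² / 210.9375 = 0.0735
  red-eyed dumpy-winged: (73 − 70.3125)² / 70.3125 = 0.1027
  sepia-eyed long-winged: (73 − 70.3125)² / 70.3125 = 0.1027
  sepia-eyed dumpy-winged: (22 − 23.4375)² / 23.4375 = 0.0882
χ² = 0.0735 + 0.1027 + 0.1027 + 0.0882 = 0.3671 ≈ 0.367

0.367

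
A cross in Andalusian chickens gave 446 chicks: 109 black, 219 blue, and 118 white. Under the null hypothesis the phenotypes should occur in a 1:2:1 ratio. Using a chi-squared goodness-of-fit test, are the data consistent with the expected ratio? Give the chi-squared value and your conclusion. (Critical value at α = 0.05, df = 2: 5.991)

Total ratio parts = 4. Expected numbers out of 446:
  black: 446 × 1/4 = 111.5
  blue: 446 × 2/4 = 223
  white: 446 × 1/4 = 111.5
χ² = Σ (O − E)² / E
  black: (109 − 111.5)² / 111.5 = 0.0561
  blue: (219 − 223)² / 223 = 0.0717
  white: (118 − 111.5)² / 111.5 = 0.3789
χ² = 0.0561 + 0.0717 + 0.3789 = 0.5067 ≈ 0.507
Degrees of freedom = 3 − 1 = 2; critical value at α = 0.05 is 5.991.
Since 0.507 < 5.991, we fail to reject the null hypothesis — the data are consistent with the 1:2:1 ratio.

0.507; consistent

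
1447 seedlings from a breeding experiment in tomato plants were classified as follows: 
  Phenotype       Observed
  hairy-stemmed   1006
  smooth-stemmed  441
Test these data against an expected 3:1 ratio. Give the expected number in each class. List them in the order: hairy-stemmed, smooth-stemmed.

The 3:1 ratio has 4 parts, so with N = 1447 the expected counts are:
  hairy-stemmed: 1447 × 3/4 = 1085.25
  smooth-stemmed: 1447 × 1/4 = 361.75

1085.25, 361.75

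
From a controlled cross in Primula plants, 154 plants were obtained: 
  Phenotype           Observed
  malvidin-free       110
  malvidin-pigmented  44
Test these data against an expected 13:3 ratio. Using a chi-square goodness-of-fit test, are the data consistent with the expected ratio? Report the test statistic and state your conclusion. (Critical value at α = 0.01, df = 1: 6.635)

9.751; not consistent

The 13:3 ratio has 16 parts, so with N = 154 the expected counts are:
  malvidin-free: 154 × 13/16 = 125.125
  malvidin-pigmented: 154 × 3/16 = 28.875
χ² = Σ (O − E)² / E
  malvidin-free: (110 − 125.125)² / 125.125 = 1.8283
  malvidin-pigmented: (44 − 28.875)² / 28.875 = 7.9226
χ² = 1.8283 + 7.9226 = 9.7509 ≈ 9.751
Degrees of freedom = 2 − 1 = 1; critical value at α = 0.01 is 6.635.
Since 9.751 > 6.635, we reject the null hypothesis — the data do not fit the 13:3 ratio.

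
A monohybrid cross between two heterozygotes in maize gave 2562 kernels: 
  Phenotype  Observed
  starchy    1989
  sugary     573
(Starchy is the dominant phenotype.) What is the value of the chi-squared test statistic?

For a monohybrid cross between heterozygotes with complete dominance, the expected phenotypic ratio is 3:1.
Expected counts for N = 2562 under a 3:1 ratio (total parts = 4):
  starchy: 2562 × 3/4 = 1921.5
  sugary: 2562 × 1/4 = 640.5
χ² = Σ (O − E)² / E
  starchy: (1989 − 1921.5)² / 1921.5 = 2.3712
  sugary: (573 − 640.5)² / 640.5 = 7.1136
χ² = 2.3712 + 7.1136 = 9.4848 ≈ 9.485

9.485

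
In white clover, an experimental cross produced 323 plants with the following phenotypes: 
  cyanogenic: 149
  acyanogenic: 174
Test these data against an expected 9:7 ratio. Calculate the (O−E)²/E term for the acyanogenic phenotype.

7.561

Under the 9:7 hypothesis (Σ ratio = 16, N = 323):
  cyanogenic: 323 × 9/16 = 181.6875
  acyanogenic: 323 × 7/16 = 141.3125
Contribution of acyanogenic: (174 − 141.3125)² / 141.3125 = 7.5611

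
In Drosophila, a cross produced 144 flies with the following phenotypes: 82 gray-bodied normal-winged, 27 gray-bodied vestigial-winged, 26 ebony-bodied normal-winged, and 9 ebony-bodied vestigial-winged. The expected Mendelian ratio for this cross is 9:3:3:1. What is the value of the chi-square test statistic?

Total ratio parts = 16. Expected numbers out of 144:
  gray-bodied normal-winged: 144 × 9/16 = 81
  gray-bodied vestigial-winged: 144 × 3/16 = 27
  ebony-bodied normal-winged: 144 × 3/16 = 27
  ebony-bodied vestigial-winged: 144 × 1/16 = 9
χ² = Σ (O − E)² / E
  gray-bodied normal-winged: (82 − 81)² / 81 = 0.0123
  gray-bodied vestigial-winged: (27 − 27)² / 27 = 0.0000
  ebony-bodied normal-winged: (26 − 27)² / 27 = 0.0370
  ebony-bodied vestigial-winged: (9 − 9)² / 9 = 0.0000
χ² = 0.0123 + 0.0000 + 0.0370 + 0.0000 = 0.0493 ≈ 0.049

0.049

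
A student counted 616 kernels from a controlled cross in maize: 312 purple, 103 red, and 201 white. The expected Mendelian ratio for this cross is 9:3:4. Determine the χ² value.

19.132

Total ratio parts = 16. Expected numbers out of 616:
  purple: 616 × 9/16 = 346.5
  red: 616 × 3/16 = 115.5
  white: 616 × 4/16 = 154
χ² = Σ (O − E)² / E
  purple: (312 − 346.5)² / 346.5 = 3.4351
  red: (103 − 115.5)² / 115.5 = 1.3528
  white: (201 − 154)² / 154 = 14.3442
χ² = 3.4351 + 1.3528 + 14.3442 = 19.1321 ≈ 19.132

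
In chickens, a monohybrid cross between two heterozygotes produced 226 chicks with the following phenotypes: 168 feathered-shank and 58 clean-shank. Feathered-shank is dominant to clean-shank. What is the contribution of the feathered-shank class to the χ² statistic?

For a monohybrid cross between heterozygotes with complete dominance, the expected phenotypic ratio is 3:1.
Under the 3:1 hypothesis (Σ ratio = 4, N = 226):
  feathered-shank: 226 × 3/4 = 169.5
  clean-shank: 226 × 1/4 = 56.5
Contribution of feathered-shank: (168 − 169.5)² / 169.5 = 0.0133

0.013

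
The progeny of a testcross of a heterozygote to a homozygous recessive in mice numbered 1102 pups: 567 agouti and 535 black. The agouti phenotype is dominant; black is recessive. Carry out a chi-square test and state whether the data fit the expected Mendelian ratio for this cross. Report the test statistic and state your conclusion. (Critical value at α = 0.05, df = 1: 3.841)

A testcross of a heterozygote (Aa × aa) gives a 1:1 phenotypic ratio.
The 1:1 ratio has 2 parts, so with N = 1102 the expected counts are:
  agouti: 1102 × 1/2 = 551
  black: 1102 × 1/2 = 551
χ² = Σ (O − E)² / E
  agouti: (567 − 551)² / 551 = 0.4646
  black: (535 − 551)² / 551 = 0.4646
χ² = 0.4646 + 0.4646 = 0.9292 ≈ 0.929
Degrees of freedom = 2 − 1 = 1; critical value at α = 0.05 is 3.841.
Since 0.929 < 3.841, we fail to reject the null hypothesis — the data are consistent with the 1:1 ratio.

0.929; consistent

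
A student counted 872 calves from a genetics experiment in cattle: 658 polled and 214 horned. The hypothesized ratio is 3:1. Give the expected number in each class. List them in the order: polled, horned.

654, 218

Expected counts for N = 872 under a 3:1 ratio (total parts = 4):
  polled: 872 × 3/4 = 654
  horned: 872 × 1/4 = 218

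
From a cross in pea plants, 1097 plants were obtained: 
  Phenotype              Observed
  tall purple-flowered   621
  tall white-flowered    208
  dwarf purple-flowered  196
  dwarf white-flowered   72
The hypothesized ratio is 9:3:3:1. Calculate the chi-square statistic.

0.680

Total ratio parts = 16. Expected numbers out of 1097:
  tall purple-flowered: 1097 × 9/16 = 617.0625
  tall white-flowered: 1097 × 3/16 = 205.6875
  dwarf purple-flowered: 1097 × 3/16 = 205.6875
  dwarf white-flowered: 1097 × 1/16 = 68.5625
χ² = Σ (O − E)² / E
  tall purple-flowered: (621 − 617.0625)² / 617.0625 = 0.0251
  tall white-flowered: (208 − 205.6875)² / 205.6875 = 0.0260
  dwarf purple-flowered: (196 − 205.6875)² / 205.6875 = 0.4563
  dwarf white-flowered: (72 − 68.5625)² / 68.5625 = 0.1723
χ² = 0.0251 + 0.0260 + 0.4563 + 0.1723 = 0.6797 ≈ 0.680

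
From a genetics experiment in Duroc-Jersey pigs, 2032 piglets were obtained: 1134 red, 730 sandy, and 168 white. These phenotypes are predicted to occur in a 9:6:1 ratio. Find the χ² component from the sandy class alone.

1.344

Expected counts for N = 2032 under a 9:6:1 ratio (total parts = 16):
  red: 2032 × 9/16 = 1143
  sandy: 2032 × 6/16 = 762
  white: 2032 × 1/16 = 127
Contribution of sandy: (730 − 762)² / 762 = 1.3438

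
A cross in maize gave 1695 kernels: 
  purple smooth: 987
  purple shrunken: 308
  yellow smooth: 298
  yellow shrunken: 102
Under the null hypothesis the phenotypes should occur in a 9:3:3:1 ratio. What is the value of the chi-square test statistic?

Expected counts for N = 1695 under a 9:3:3:1 ratio (total parts = 16):
  purple smooth: 1695 × 9/16 = 953.4375
  purple shrunken: 1695 × 3/16 = 317.8125
  yellow smooth: 1695 × 3/16 = 317.8125
  yellow shrunken: 1695 × 1/16 = 105.9375
χ² = Σ (O − E)² / E
  purple smooth: (987 − 953.4375)² / 953.4375 = 1.1815
  purple shrunken: (308 − 317.8125)² / 317.8125 = 0.3030
  yellow smooth: (298 − 317.8125)² / 317.8125 = 1.2351
  yellow shrunken: (102 − 105.9375)² / 105.9375 = 0.1463
χ² = 1.1815 + 0.3030 + 1.2351 + 0.1463 = 2.8659 ≈ 2.866

2.866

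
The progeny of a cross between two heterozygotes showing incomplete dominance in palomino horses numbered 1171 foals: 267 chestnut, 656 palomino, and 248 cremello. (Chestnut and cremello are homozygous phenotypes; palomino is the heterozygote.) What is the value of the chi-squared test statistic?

17.594

With incomplete dominance, a heterozygote × heterozygote cross gives a 1:2:1 phenotypic ratio.
Total ratio parts = 4. Expected numbers out of 1171:
  chestnut: 1171 × 1/4 = 292.75
  palomino: 1171 × 2/4 = 585.5
  cremello: 1171 × 1/4 = 292.75
χ² = Σ (O − E)² / E
  chestnut: (267 − 292.75)² / 292.75 = 2.2649
  palomino: (656 − 585.5)² / 585.5 = 8.4889
  cremello: (248 − 292.75)² / 292.75 = 6.8405
χ² = 2.2649 + 8.4889 + 6.8405 = 17.5943 ≈ 17.594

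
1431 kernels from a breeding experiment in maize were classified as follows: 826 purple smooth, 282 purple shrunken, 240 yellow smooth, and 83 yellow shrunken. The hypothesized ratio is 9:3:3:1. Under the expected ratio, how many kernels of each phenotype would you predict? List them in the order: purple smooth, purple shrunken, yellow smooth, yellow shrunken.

Under the 9:3:3:1 hypothesis (Σ ratio = 16, N = 1431):
  purple smooth: 1431 × 9/16 = 804.9375
  purple shrunken: 1431 × 3/16 = 268.3125
  yellow smooth: 1431 × 3/16 = 268.3125
  yellow shrunken: 1431 × 1/16 = 89.4375

804.9375, 268.3125, 268.3125, 89.4375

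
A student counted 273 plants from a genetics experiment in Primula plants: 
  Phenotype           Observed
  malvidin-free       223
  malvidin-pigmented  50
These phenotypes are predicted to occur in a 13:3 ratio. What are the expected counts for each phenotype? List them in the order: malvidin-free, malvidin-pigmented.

The 13:3 ratio has 16 parts, so with N = 273 the expected counts are:
  malvidin-free: 273 × 13/16 = 221.8125
  malvidin-pigmented: 273 × 3/16 = 51.1875

221.8125, 51.1875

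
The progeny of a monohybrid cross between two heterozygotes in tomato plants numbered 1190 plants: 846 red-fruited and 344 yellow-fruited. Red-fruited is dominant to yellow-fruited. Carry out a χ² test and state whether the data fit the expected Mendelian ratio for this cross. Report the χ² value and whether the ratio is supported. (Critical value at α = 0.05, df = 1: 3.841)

9.691; not consistent

For a monohybrid cross between heterozygotes with complete dominance, the expected phenotypic ratio is 3:1.
Total ratio parts = 4. Expected numbers out of 1190:
  red-fruited: 1190 × 3/4 = 892.5
  yellow-fruited: 1190 × 1/4 = 297.5
χ² = Σ (O − E)² / E
  red-fruited: (846 − 892.5)² / 892.5 = 2.4227
  yellow-fruited: (344 − 297.5)² / 297.5 = 7.2681
χ² = 2.4227 + 7.2681 = 9.6908 ≈ 9.691
Degrees of freedom = 2 − 1 = 1; critical value at α = 0.05 is 3.841.
Since 9.691 > 3.841, we reject the null hypothesis — the data do not fit the 3:1 ratio.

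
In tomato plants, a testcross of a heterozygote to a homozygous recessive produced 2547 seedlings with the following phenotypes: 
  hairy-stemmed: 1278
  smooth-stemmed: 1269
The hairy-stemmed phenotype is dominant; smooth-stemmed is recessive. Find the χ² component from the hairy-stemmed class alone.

0.016

A testcross of a heterozygote (Aa × aa) gives a 1:1 phenotypic ratio.
The 1:1 ratio has 2 parts, so with N = 2547 the expected counts are:
  hairy-stemmed: 2547 × 1/2 = 1273.5
  smooth-stemmed: 2547 × 1/2 = 1273.5
Contribution of hairy-stemmed: (1278 − 1273.5)² / 1273.5 = 0.0159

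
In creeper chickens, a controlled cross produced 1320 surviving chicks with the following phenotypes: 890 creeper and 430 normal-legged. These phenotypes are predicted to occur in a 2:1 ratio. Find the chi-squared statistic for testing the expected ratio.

0.341

Total ratio parts = 3. Expected numbers out of 1320:
  creeper: 1320 × 2/3 = 880
  normal-legged: 1320 × 1/3 = 440
χ² = Σ (O − E)² / E
  creeper: (890 − 880)² / 880 = 0.1136
  normal-legged: (430 − 440)² / 440 = 0.2273
χ² = 0.1136 + 0.2273 = 0.3409 ≈ 0.341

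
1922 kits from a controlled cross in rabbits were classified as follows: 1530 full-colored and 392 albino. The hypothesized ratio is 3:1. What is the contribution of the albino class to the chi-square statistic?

Total ratio parts = 4. Expected numbers out of 1922:
  full-colored: 1922 × 3/4 = 1441.5
  albino: 1922 × 1/4 = 480.5
Contribution of albino: (392 − 480.5)² / 480.5 = 16.3002

16.300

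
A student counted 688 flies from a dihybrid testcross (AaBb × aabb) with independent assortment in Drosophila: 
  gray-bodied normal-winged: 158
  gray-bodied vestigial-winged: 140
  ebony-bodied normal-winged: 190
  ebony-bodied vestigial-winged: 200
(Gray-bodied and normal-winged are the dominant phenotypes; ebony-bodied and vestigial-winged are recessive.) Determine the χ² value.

A dihybrid testcross with independent assortment gives a 1:1:1:1 ratio.
The 1:1:1:1 ratio has 4 parts, so with N = 688 the expected counts are:
  gray-bodied normal-winged: 688 × 1/4 = 172
  gray-bodied vestigial-winged: 688 × 1/4 = 172
  ebony-bodied normal-winged: 688 × 1/4 = 172
  ebony-bodied vestigial-winged: 688 × 1/4 = 172
χ² = Σ (O − E)² / E
  gray-bodied normal-winged: (158 − 172)² / 172 = 1.1395
  gray-bodied vestigial-winged: (140 − 172)² / 172 = 5.9535
  ebony-bodied normal-winged: (190 − 172)² / 172 = 1.8837
  ebony-bodied vestigial-winged: (200 − 172)² / 172 = 4.5581
χ² = 1.1395 + 5.9535 + 1.8837 + 4.5581 = 13.5348 ≈ 13.535

13.535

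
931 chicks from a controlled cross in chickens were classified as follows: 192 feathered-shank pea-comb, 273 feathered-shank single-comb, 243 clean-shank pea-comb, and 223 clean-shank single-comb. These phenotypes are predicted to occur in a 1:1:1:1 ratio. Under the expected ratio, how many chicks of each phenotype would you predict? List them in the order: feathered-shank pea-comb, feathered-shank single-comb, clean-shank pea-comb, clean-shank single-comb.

232.75, 232.75, 232.75, 232.75

Under the 1:1:1:1 hypothesis (Σ ratio = 4, N = 931):
  feathered-shank pea-comb: 931 × 1/4 = 232.75
  feathered-shank single-comb: 931 × 1/4 = 232.75
  clean-shank pea-comb: 931 × 1/4 = 232.75
  clean-shank single-comb: 931 × 1/4 = 232.75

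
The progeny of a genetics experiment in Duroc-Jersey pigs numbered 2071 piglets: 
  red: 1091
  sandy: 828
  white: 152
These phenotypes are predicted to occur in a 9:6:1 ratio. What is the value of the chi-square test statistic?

12.024

The 9:6:1 ratio has 16 parts, so with N = 2071 the expected counts are:
  red: 2071 × 9/16 = 1164.9375
  sandy: 2071 × 6/16 = 776.625
  white: 2071 × 1/16 = 129.4375
χ² = Σ (O − E)² / E
  red: (1091 − 1164.9375)² / 1164.9375 = 4.6927
  sandy: (828 − 776.625)² / 776.625 = 3.3985
  white: (152 − 129.4375)² / 129.4375 = 3.9329
χ² = 4.6927 + 3.3985 + 3.9329 = 12.0241 ≈ 12.024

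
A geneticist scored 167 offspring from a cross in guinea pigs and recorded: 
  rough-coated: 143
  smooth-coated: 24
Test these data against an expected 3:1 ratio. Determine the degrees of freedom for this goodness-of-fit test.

1

A goodness-of-fit test with 2 phenotype classes has df = 2 − 1 = 1.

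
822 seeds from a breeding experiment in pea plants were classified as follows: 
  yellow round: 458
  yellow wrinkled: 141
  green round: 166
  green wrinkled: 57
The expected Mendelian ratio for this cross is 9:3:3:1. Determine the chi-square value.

Under the 9:3:3:1 hypothesis (Σ ratio = 16, N = 822):
  yellow round: 822 × 9/16 = 462.375
  yellow wrinkled: 822 × 3/16 = 154.125
  green round: 822 × 3/16 = 154.125
  green wrinkled: 822 × 1/16 = 51.375
χ² = Σ (O − E)² / E
  yellow round: (458 − 462.375)² / 462.375 = 0.0414
  yellow wrinkled: (141 − 154.125)² / 154.125 = 1.1177
  green round: (166 − 154.125)² / 154.125 = 0.9149
  green wrinkled: (57 − 51.375)² / 51.375 = 0.6159
χ² = 0.0414 + 1.1177 + 0.9149 + 0.6159 = 2.6899 ≈ 2.690

2.690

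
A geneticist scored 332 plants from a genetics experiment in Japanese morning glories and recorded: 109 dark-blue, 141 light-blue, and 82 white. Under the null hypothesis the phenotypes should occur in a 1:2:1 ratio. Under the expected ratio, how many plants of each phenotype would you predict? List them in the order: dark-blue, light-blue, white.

83, 166, 83

Total ratio parts = 4. Expected numbers out of 332:
  dark-blue: 332 × 1/4 = 83
  light-blue: 332 × 2/4 = 166
  white: 332 × 1/4 = 83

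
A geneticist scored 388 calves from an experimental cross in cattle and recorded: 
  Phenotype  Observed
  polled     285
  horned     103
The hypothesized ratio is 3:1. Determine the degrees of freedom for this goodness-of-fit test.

A goodness-of-fit test with 2 phenotype classes has df = 2 − 1 = 1.

1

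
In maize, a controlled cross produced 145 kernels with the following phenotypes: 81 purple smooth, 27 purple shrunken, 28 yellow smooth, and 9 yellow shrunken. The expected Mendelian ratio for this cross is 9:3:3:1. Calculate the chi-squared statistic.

0.030

The 9:3:3:1 ratio has 16 parts, so with N = 145 the expected counts are:
  purple smooth: 145 × 9/16 = 81.5625
  purple shrunken: 145 × 3/16 = 27.1875
  yellow smooth: 145 × 3/16 = 27.1875
  yellow shrunken: 145 × 1/16 = 9.0625
χ² = Σ (O − E)² / E
  purple smooth: (81 − 81.5625)² / 81.5625 = 0.0039
  purple shrunken: (27 − 27.1875)² / 27.1875 = 0.0013
  yellow smooth: (28 − 27.1875)² / 27.1875 = 0.0243
  yellow shrunken: (9 − 9.0625)² / 9.0625 = 0.0004
χ² = 0.0039 + 0.0013 + 0.0243 + 0.0004 = 0.0299 ≈ 0.030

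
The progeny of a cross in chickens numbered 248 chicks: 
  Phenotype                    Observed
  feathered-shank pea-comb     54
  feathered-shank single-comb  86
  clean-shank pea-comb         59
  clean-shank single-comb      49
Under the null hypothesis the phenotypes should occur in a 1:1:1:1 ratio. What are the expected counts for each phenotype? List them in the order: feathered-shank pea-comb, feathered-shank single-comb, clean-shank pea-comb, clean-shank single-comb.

62, 62, 62, 62

Total ratio parts = 4. Expected numbers out of 248:
  feathered-shank pea-comb: 248 × 1/4 = 62
  feathered-shank single-comb: 248 × 1/4 = 62
  clean-shank pea-comb: 248 × 1/4 = 62
  clean-shank single-comb: 248 × 1/4 = 62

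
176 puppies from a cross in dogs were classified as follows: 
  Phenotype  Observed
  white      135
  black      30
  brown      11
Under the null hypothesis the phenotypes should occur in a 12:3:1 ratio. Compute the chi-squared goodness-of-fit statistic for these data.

0.341

The 12:3:1 ratio has 16 parts, so with N = 176 the expected counts are:
  white: 176 × 12/16 = 132
  black: 176 × 3/16 = 33
  brown: 176 × 1/16 = 11
χ² = Σ (O − E)² / E
  white: (135 − 132)² / 132 = 0.0682
  black: (30 − 33)² / 33 = 0.2727
  brown: (11 − 11)² / 11 = 0.0000
χ² = 0.0682 + 0.2727 + 0.0000 = 0.3409 ≈ 0.341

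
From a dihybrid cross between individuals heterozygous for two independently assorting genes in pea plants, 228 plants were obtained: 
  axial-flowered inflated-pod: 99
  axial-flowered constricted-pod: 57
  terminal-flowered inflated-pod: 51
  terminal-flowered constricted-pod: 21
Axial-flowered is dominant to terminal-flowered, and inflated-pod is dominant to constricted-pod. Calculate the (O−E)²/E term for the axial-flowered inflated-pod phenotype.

A dihybrid F₂ with independent assortment and complete dominance at both loci gives a 9:3:3:1 phenotypic ratio.
Expected counts for N = 228 under a 9:3:3:1 ratio (total parts = 16):
  axial-flowered inflated-pod: 228 × 9/16 = 128.25
  axial-flowered constricted-pod: 228 × 3/16 = 42.75
  terminal-flowered inflated-pod: 228 × 3/16 = 42.75
  terminal-flowered constricted-pod: 228 × 1/16 = 14.25
Contribution of axial-flowered inflated-pod: (99 − 128.25)² / 128.25 = 6.6711

6.671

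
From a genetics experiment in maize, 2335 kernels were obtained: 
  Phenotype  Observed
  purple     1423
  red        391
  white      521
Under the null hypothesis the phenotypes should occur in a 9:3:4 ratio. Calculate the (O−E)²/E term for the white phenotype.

The 9:3:4 ratio has 16 parts, so with N = 2335 the expected counts are:
  purple: 2335 × 9/16 = 1313.4375
  red: 2335 × 3/16 = 437.8125
  white: 2335 × 4/16 = 583.75
Contribution of white: (521 − 583.75)² / 583.75 = 6.7453

6.745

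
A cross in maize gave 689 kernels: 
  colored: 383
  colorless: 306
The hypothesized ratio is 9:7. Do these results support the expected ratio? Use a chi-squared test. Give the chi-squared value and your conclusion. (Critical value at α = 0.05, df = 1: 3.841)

The 9:7 ratio has 16 parts, so with N = 689 the expected counts are:
  colored: 689 × 9/16 = 387.5625
  colorless: 689 × 7/16 = 301.4375
χ² = Σ (O − E)² / E
  colored: (383 − 387.5625)² / 387.5625 = 0.0537
  colorless: (306 − 301.4375)² / 301.4375 = 0.0691
χ² = 0.0537 + 0.0691 = 0.1228 ≈ 0.123
Degrees of freedom = 2 − 1 = 1; critical value at α = 0.05 is 3.841.
Since 0.123 < 3.841, we fail to reject the null hypothesis — the data are consistent with the 9:7 ratio.

0.123; consistent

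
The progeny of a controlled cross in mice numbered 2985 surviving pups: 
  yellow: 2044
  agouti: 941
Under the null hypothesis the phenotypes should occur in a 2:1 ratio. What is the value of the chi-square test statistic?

4.396

Under the 2:1 hypothesis (Σ ratio = 3, N = 2985):
  yellow: 2985 × 2/3 = 1990
  agouti: 2985 × 1/3 = 995
χ² = Σ (O − E)² / E
  yellow: (2044 − 1990)² / 1990 = 1.4653
  agouti: (941 − 995)² / 995 = 2.9307
χ² = 1.4653 + 2.9307 = 4.396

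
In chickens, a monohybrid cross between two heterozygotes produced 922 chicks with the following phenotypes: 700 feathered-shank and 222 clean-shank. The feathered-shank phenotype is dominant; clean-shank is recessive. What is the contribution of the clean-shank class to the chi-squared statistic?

For a monohybrid cross between heterozygotes with complete dominance, the expected phenotypic ratio is 3:1.
The 3:1 ratio has 4 parts, so with N = 922 the expected counts are:
  feathered-shank: 922 × 3/4 = 691.5
  clean-shank: 922 × 1/4 = 230.5
Contribution of clean-shank: (222 − 230.5)² / 230.5 = 0.3134

0.313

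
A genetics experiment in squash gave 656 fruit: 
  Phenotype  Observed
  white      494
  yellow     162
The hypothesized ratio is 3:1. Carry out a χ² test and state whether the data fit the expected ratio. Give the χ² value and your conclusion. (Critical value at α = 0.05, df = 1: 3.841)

Under the 3:1 hypothesis (Σ ratio = 4, N = 656):
  white: 656 × 3/4 = 492
  yellow: 656 × 1/4 = 164
χ² = Σ (O − E)² / E
  white: (494 − 492)² / 492 = 0.0081
  yellow: (162 − 164)² / 164 = 0.0244
χ² = 0.0081 + 0.0244 = 0.0325 ≈ 0.033
Degrees of freedom = 2 − 1 = 1; critical value at α = 0.05 is 3.841.
Since 0.033 < 3.841, we fail to reject the null hypothesis — the data are consistent with the 3:1 ratio.

0.033; consistent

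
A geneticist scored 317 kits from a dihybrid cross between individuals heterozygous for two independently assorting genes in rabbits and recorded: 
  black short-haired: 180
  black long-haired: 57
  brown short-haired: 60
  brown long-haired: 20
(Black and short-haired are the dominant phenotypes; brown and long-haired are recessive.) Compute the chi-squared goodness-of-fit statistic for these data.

0.123

A dihybrid F₂ with independent assortment and complete dominance at both loci gives a 9:3:3:1 phenotypic ratio.
The 9:3:3:1 ratio has 16 parts, so with N = 317 the expected counts are:
  black short-haired: 317 × 9/16 = 178.3125
  black long-haired: 317 × 3/16 = 59.4375
  brown short-haired: 317 × 3/16 = 59.4375
  brown long-haired: 317 × 1/16 = 19.8125
χ² = Σ (O − E)² / E
  black short-haired: (180 − 178.3125)² / 178.3125 = 0.0160
  black long-haired: (57 − 59.4375)² / 59.4375 = 0.1000
  brown short-haired: (60 − 59.4375)² / 59.4375 = 0.0053
  brown long-haired: (20 − 19.8125)² / 19.8125 = 0.0018
χ² = 0.0160 + 0.1000 + 0.0053 + 0.0018 = 0.1231 ≈ 0.123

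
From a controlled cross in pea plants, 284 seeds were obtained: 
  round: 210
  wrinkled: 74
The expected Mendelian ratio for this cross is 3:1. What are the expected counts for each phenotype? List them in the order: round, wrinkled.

Expected counts for N = 284 under a 3:1 ratio (total parts = 4):
  round: 284 × 3/4 = 213
  wrinkled: 284 × 1/4 = 71

213, 71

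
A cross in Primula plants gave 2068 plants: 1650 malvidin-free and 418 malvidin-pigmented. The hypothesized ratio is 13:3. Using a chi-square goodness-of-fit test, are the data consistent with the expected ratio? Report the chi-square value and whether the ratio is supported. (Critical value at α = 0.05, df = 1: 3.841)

2.905; consistent

Expected counts for N = 2068 under a 13:3 ratio (total parts = 16):
  malvidin-free: 2068 × 13/16 = 1680.25
  malvidin-pigmented: 2068 × 3/16 = 387.75
χ² = Σ (O − E)² / E
  malvidin-free: (1650 − 1680.25)² / 1680.25 = 0.5446
  malvidin-pigmented: (418 − 387.75)² / 387.75 = 2.3599
χ² = 0.5446 + 2.3599 = 2.9045 ≈ 2.905
Degrees of freedom = 2 − 1 = 1; critical value at α = 0.05 is 3.841.
Since 2.905 < 3.841, we fail to reject the null hypothesis — the data are consistent with the 13:3 ratio.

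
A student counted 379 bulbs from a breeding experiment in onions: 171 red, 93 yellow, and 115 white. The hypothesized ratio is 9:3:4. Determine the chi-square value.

The 9:3:4 ratio has 16 parts, so with N = 379 the expected counts are:
  red: 379 × 9/16 = 213.1875
  yellow: 379 × 3/16 = 71.0625
  white: 379 × 4/16 = 94.75
χ² = Σ (O − E)² / E
  red: (171 − 213.1875)² / 213.1875 = 8.3484
  yellow: (93 − 71.0625)² / 71.0625 = 6.7723
  white: (115 − 94.75)² / 94.75 = 4.3278
χ² = 8.3484 + 6.7723 + 4.3278 = 19.4485 ≈ 19.449

19.449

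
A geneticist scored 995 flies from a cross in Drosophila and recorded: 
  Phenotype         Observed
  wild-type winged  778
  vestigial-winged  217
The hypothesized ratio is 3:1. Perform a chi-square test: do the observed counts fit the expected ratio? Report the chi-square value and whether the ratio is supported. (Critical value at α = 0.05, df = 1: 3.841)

5.403; not consistent

The 3:1 ratio has 4 parts, so with N = 995 the expected counts are:
  wild-type winged: 995 × 3/4 = 746.25
  vestigial-winged: 995 × 1/4 = 248.75
χ² = Σ (O − E)² / E
  wild-type winged: (778 − 746.25)² / 746.25 = 1.3508
  vestigial-winged: (217 − 248.75)² / 248.75 = 4.0525
χ² = 1.3508 + 4.0525 = 5.4033 ≈ 5.403
Degrees of freedom = 2 − 1 = 1; critical value at α = 0.05 is 3.841.
Since 5.403 > 3.841, we reject the null hypothesis — the data do not fit the 3:1 ratio.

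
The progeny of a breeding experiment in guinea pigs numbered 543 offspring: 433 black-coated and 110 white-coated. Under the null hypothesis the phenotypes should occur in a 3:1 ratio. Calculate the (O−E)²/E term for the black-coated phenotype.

Expected counts for N = 543 under a 3:1 ratio (total parts = 4):
  black-coated: 543 × 3/4 = 407.25
  white-coated: 543 × 1/4 = 135.75
Contribution of black-coated: (433 − 407.25)² / 407.25 = 1.6281

1.628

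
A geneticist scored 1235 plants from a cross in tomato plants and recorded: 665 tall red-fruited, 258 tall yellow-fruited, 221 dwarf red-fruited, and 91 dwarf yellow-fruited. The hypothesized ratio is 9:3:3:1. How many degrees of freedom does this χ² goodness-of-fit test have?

A goodness-of-fit test with 4 phenotype classes has df = 4 − 1 = 3.

3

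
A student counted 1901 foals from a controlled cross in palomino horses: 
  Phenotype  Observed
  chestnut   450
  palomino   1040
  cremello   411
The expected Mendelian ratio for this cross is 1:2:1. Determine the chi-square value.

Total ratio parts = 4. Expected numbers out of 1901:
  chestnut: 1901 × 1/4 = 475.25
  palomino: 1901 × 2/4 = 950.5
  cremello: 1901 × 1/4 = 475.25
χ² = Σ (O − E)² / E
  chestnut: (450 − 475.25)² / 475.25 = 1.3415
  palomino: (1040 − 950.5)² / 950.5 = 8.4274
  cremello: (411 − 475.25)² / 475.25 = 8.6861
χ² = 1.3415 + 8.4274 + 8.6861 = 18.455

18.455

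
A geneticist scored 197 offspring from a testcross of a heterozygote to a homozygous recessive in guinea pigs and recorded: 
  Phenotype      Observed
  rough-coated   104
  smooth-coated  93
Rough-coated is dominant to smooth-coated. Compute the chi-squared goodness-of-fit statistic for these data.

0.614

A testcross of a heterozygote (Aa × aa) gives a 1:1 phenotypic ratio.
Under the 1:1 hypothesis (Σ ratio = 2, N = 197):
  rough-coated: 197 × 1/2 = 98.5
  smooth-coated: 197 × 1/2 = 98.5
χ² = Σ (O − E)² / E
  rough-coated: (104 − 98.5)² / 98.5 = 0.3071
  smooth-coated: (93 − 98.5)² / 98.5 = 0.3071
χ² = 0.3071 + 0.3071 = 0.6142 ≈ 0.614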